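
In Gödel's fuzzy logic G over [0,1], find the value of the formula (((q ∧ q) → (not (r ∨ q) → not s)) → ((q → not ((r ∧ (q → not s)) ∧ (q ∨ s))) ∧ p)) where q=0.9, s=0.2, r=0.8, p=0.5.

0.50

(q ∧ q) = min(0.9, 0.9) = 0.9
(r ∨ q) = max(0.8, 0.9) = 0.9
not (r ∨ q): Gödel ¬ of 0.9 = 0 (operand ≠ 0)
not s: Gödel ¬ of 0.2 = 0 (operand ≠ 0)
(not (r ∨ q) → not s): 0 ≤ 0, so result = 1
((q ∧ q) → (not (r ∨ q) → not s)): 0.9 ≤ 1, so result = 1
not s: Gödel ¬ of 0.2 = 0 (operand ≠ 0)
(q → not s): 0.9 > 0, so result = 0
(r ∧ (q → not s)) = min(0.8, 0) = 0
(q ∨ s) = max(0.9, 0.2) = 0.9
((r ∧ (q → not s)) ∧ (q ∨ s)) = min(0, 0.9) = 0
not ((r ∧ (q → not s)) ∧ (q ∨ s)): Gödel ¬ of 0 = 1 (operand is 0)
(q → not ((r ∧ (q → not s)) ∧ (q ∨ s))): 0.9 ≤ 1, so result = 1
((q → not ((r ∧ (q → not s)) ∧ (q ∨ s))) ∧ p) = min(1, 0.5) = 0.5
(((q ∧ q) → (not (r ∨ q) → not s)) → ((q → not ((r ∧ (q → not s)) ∧ (q ∨ s))) ∧ p)): 1 > 0.5, so result = 0.5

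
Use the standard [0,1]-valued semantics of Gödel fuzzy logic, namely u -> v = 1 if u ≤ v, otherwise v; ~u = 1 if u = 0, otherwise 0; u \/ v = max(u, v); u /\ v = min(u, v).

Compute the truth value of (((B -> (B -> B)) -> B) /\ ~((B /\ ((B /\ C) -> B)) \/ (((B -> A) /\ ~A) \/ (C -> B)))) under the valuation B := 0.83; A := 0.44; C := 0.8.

0.00

(B -> B): 0.83 ≤ 0.83, so result = 1
(B -> (B -> B)): 0.83 ≤ 1, so result = 1
((B -> (B -> B)) -> B): 1 > 0.83, so result = 0.83
(B /\ C) = min(0.83, 0.8) = 0.8
((B /\ C) -> B): 0.8 ≤ 0.83, so result = 1
(B /\ ((B /\ C) -> B)) = min(0.83, 1) = 0.83
(B -> A): 0.83 > 0.44, so result = 0.44
~A: Gödel ¬ of 0.44 = 0 (operand ≠ 0)
((B -> A) /\ ~A) = min(0.44, 0) = 0
(C -> B): 0.8 ≤ 0.83, so result = 1
(((B -> A) /\ ~A) \/ (C -> B)) = max(0, 1) = 1
((B /\ ((B /\ C) -> B)) \/ (((B -> A) /\ ~A) \/ (C -> B))) = max(0.83, 1) = 1
~((B /\ ((B /\ C) -> B)) \/ (((B -> A) /\ ~A) \/ (C -> B))): Gödel ¬ of 1 = 0 (operand ≠ 0)
(((B -> (B -> B)) -> B) /\ ~((B /\ ((B /\ C) -> B)) \/ (((B -> A) /\ ~A) \/ (C -> B)))) = min(0.83, 0) = 0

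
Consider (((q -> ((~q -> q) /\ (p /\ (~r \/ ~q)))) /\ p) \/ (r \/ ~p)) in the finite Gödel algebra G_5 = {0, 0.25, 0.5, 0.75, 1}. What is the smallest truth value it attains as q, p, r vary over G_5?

The minimum is attained at q = 0, p = 0.25, r = 0:
  ~q: Gödel ¬ of 0 = 1 (operand is 0)
  (~q -> q): 1 > 0, so result = 0
  ~r: Gödel ¬ of 0 = 1 (operand is 0)
  ~q: Gödel ¬ of 0 = 1 (operand is 0)
  (~r \/ ~q) = max(1, 1) = 1
  (p /\ (~r \/ ~q)) = min(0.25, 1) = 0.25
  ((~q -> q) /\ (p /\ (~r \/ ~q))) = min(0, 0.25) = 0
  (q -> ((~q -> q) /\ (p /\ (~r \/ ~q)))): 0 ≤ 0, so result = 1
  ((q -> ((~q -> q) /\ (p /\ (~r \/ ~q)))) /\ p) = min(1, 0.25) = 0.25
  ~p: Gödel ¬ of 0.25 = 0 (operand ≠ 0)
  (r \/ ~p) = max(0, 0) = 0
  (((q -> ((~q -> q) /\ (p /\ (~r \/ ~q)))) /\ p) \/ (r \/ ~p)) = max(0.25, 0) = 0.25
Checking all 125 assignments confirms none give a value below 0.25.

0.25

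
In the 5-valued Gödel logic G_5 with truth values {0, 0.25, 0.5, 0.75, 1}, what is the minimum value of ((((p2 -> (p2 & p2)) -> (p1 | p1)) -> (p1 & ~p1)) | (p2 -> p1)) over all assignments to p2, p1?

0.25

The minimum is attained at p2 = 0.5, p1 = 0.25:
  (p2 & p2) = min(0.5, 0.5) = 0.5
  (p2 -> (p2 & p2)): 0.5 ≤ 0.5, so result = 1
  (p1 | p1) = max(0.25, 0.25) = 0.25
  ((p2 -> (p2 & p2)) -> (p1 | p1)): 1 > 0.25, so result = 0.25
  ~p1: Gödel ¬ of 0.25 = 0 (operand ≠ 0)
  (p1 & ~p1) = min(0.25, 0) = 0
  (((p2 -> (p2 & p2)) -> (p1 | p1)) -> (p1 & ~p1)): 0.25 > 0, so result = 0
  (p2 -> p1): 0.5 > 0.25, so result = 0.25
  ((((p2 -> (p2 & p2)) -> (p1 | p1)) -> (p1 & ~p1)) | (p2 -> p1)) = max(0, 0.25) = 0.25
Checking all 25 assignments confirms none give a value below 0.25.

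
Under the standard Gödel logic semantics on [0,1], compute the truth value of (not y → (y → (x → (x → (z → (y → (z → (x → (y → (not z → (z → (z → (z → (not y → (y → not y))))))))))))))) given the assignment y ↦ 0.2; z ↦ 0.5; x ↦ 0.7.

1.00

not y: Gödel ¬ of 0.2 = 0 (operand ≠ 0)
not z: Gödel ¬ of 0.5 = 0 (operand ≠ 0)
not y: Gödel ¬ of 0.2 = 0 (operand ≠ 0)
not y: Gödel ¬ of 0.2 = 0 (operand ≠ 0)
(y → not y): 0.2 > 0, so result = 0
(not y → (y → not y)): 0 ≤ 0, so result = 1
(z → (not y → (y → not y))): 0.5 ≤ 1, so result = 1
(z → (z → (not y → (y → not y)))): 0.5 ≤ 1, so result = 1
(z → (z → (z → (not y → (y → not y))))): 0.5 ≤ 1, so result = 1
(not z → (z → (z → (z → (not y → (y → not y)))))): 0 ≤ 1, so result = 1
(y → (not z → (z → (z → (z → (not y → (y → not y))))))): 0.2 ≤ 1, so result = 1
(x → (y → (not z → (z → (z → (z → (not y → (y → not y)))))))): 0.7 ≤ 1, so result = 1
(z → (x → (y → (not z → (z → (z → (z → (not y → (y → not y))))))))): 0.5 ≤ 1, so result = 1
(y → (z → (x → (y → (not z → (z → (z → (z → (not y → (y → not y)))))))))): 0.2 ≤ 1, so result = 1
(z → (y → (z → (x → (y → (not z → (z → (z → (z → (not y → (y → not y))))))))))): 0.5 ≤ 1, so result = 1
(x → (z → (y → (z → (x → (y → (not z → (z → (z → (z → (not y → (y → not y)))))))))))): 0.7 ≤ 1, so result = 1
(x → (x → (z → (y → (z → (x → (y → (not z → (z → (z → (z → (not y → (y → not y))))))))))))): 0.7 ≤ 1, so result = 1
(y → (x → (x → (z → (y → (z → (x → (y → (not z → (z → (z → (z → (not y → (y → not y)))))))))))))): 0.2 ≤ 1, so result = 1
(not y → (y → (x → (x → (z → (y → (z → (x → (y → (not z → (z → (z → (z → (not y → (y → not y))))))))))))))): 0 ≤ 1, so result = 1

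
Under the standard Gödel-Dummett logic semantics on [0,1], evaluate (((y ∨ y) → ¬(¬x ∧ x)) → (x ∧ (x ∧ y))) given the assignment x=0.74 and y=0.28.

0.28

(y ∨ y) = max(0.28, 0.28) = 0.28
¬x: Gödel ¬ of 0.74 = 0 (operand ≠ 0)
(¬x ∧ x) = min(0, 0.74) = 0
¬(¬x ∧ x): Gödel ¬ of 0 = 1 (operand is 0)
((y ∨ y) → ¬(¬x ∧ x)): 0.28 ≤ 1, so result = 1
(x ∧ y) = min(0.74, 0.28) = 0.28
(x ∧ (x ∧ y)) = min(0.74, 0.28) = 0.28
(((y ∨ y) → ¬(¬x ∧ x)) → (x ∧ (x ∧ y))): 1 > 0.28, so result = 0.28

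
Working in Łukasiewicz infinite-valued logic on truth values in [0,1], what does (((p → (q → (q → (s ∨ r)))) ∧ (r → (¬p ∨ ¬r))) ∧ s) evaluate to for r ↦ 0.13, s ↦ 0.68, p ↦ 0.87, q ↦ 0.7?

0.68

(s ∨ r) = max(0.68, 0.13) = 0.68
(q → (s ∨ r)): min(1, 1 − 0.7 + 0.68) = 0.98
(q → (q → (s ∨ r))): min(1, 1 − 0.7 + 0.98) = 1
(p → (q → (q → (s ∨ r)))): min(1, 1 − 0.87 + 1) = 1
¬p: Łukasiewicz ¬ gives 1 − 0.87 = 0.13
¬r: Łukasiewicz ¬ gives 1 − 0.13 = 0.87
(¬p ∨ ¬r) = max(0.13, 0.87) = 0.87
(r → (¬p ∨ ¬r)): min(1, 1 − 0.13 + 0.87) = 1
((p → (q → (q → (s ∨ r)))) ∧ (r → (¬p ∨ ¬r))) = min(1, 1) = 1
(((p → (q → (q → (s ∨ r)))) ∧ (r → (¬p ∨ ¬r))) ∧ s) = min(1, 0.68) = 0.68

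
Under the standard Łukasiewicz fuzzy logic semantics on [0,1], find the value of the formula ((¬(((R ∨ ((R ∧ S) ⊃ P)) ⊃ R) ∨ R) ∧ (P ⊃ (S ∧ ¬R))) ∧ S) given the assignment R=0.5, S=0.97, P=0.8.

0.50

(R ∧ S) = min(0.5, 0.97) = 0.5
((R ∧ S) ⊃ P): min(1, 1 − 0.5 + 0.8) = 1
(R ∨ ((R ∧ S) ⊃ P)) = max(0.5, 1) = 1
((R ∨ ((R ∧ S) ⊃ P)) ⊃ R): min(1, 1 − 1 + 0.5) = 0.5
(((R ∨ ((R ∧ S) ⊃ P)) ⊃ R) ∨ R) = max(0.5, 0.5) = 0.5
¬(((R ∨ ((R ∧ S) ⊃ P)) ⊃ R) ∨ R): Łukasiewicz ¬ gives 1 − 0.5 = 0.5
¬R: Łukasiewicz ¬ gives 1 − 0.5 = 0.5
(S ∧ ¬R) = min(0.97, 0.5) = 0.5
(P ⊃ (S ∧ ¬R)): min(1, 1 − 0.8 + 0.5) = 0.7
(¬(((R ∨ ((R ∧ S) ⊃ P)) ⊃ R) ∨ R) ∧ (P ⊃ (S ∧ ¬R))) = min(0.5, 0.7) = 0.5
((¬(((R ∨ ((R ∧ S) ⊃ P)) ⊃ R) ∨ R) ∧ (P ⊃ (S ∧ ¬R))) ∧ S) = min(0.5, 0.97) = 0.5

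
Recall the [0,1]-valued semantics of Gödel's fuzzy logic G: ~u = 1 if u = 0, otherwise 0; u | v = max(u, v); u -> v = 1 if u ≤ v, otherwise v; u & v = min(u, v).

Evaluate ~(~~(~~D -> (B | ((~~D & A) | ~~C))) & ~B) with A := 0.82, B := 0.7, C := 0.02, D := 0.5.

~D: Gödel ¬ of 0.5 = 0 (operand ≠ 0)
~~D: Gödel ¬ of 0 = 1 (operand is 0)
~D: Gödel ¬ of 0.5 = 0 (operand ≠ 0)
~~D: Gödel ¬ of 0 = 1 (operand is 0)
(~~D & A) = min(1, 0.82) = 0.82
~C: Gödel ¬ of 0.02 = 0 (operand ≠ 0)
~~C: Gödel ¬ of 0 = 1 (operand is 0)
((~~D & A) | ~~C) = max(0.82, 1) = 1
(B | ((~~D & A) | ~~C)) = max(0.7, 1) = 1
(~~D -> (B | ((~~D & A) | ~~C))): 1 ≤ 1, so result = 1
~(~~D -> (B | ((~~D & A) | ~~C))): Gödel ¬ of 1 = 0 (operand ≠ 0)
~~(~~D -> (B | ((~~D & A) | ~~C))): Gödel ¬ of 0 = 1 (operand is 0)
~B: Gödel ¬ of 0.7 = 0 (operand ≠ 0)
(~~(~~D -> (B | ((~~D & A) | ~~C))) & ~B) = min(1, 0) = 0
~(~~(~~D -> (B | ((~~D & A) | ~~C))) & ~B): Gödel ¬ of 0 = 1 (operand is 0)

1.00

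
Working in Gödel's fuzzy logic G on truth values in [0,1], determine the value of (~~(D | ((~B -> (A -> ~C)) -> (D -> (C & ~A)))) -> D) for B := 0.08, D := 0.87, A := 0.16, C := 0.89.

~B: Gödel ¬ of 0.08 = 0 (operand ≠ 0)
~C: Gödel ¬ of 0.89 = 0 (operand ≠ 0)
(A -> ~C): 0.16 > 0, so result = 0
(~B -> (A -> ~C)): 0 ≤ 0, so result = 1
~A: Gödel ¬ of 0.16 = 0 (operand ≠ 0)
(C & ~A) = min(0.89, 0) = 0
(D -> (C & ~A)): 0.87 > 0, so result = 0
((~B -> (A -> ~C)) -> (D -> (C & ~A))): 1 > 0, so result = 0
(D | ((~B -> (A -> ~C)) -> (D -> (C & ~A)))) = max(0.87, 0) = 0.87
~(D | ((~B -> (A -> ~C)) -> (D -> (C & ~A)))): Gödel ¬ of 0.87 = 0 (operand ≠ 0)
~~(D | ((~B -> (A -> ~C)) -> (D -> (C & ~A)))): Gödel ¬ of 0 = 1 (operand is 0)
(~~(D | ((~B -> (A -> ~C)) -> (D -> (C & ~A)))) -> D): 1 > 0.87, so result = 0.87

0.87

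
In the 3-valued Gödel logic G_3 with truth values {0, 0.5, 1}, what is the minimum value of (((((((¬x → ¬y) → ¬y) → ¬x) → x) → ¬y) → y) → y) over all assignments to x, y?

The minimum is attained at x = 0.5, y = 0.5:
  ¬x: Gödel ¬ of 0.5 = 0 (operand ≠ 0)
  ¬y: Gödel ¬ of 0.5 = 0 (operand ≠ 0)
  (¬x → ¬y): 0 ≤ 0, so result = 1
  ¬y: Gödel ¬ of 0.5 = 0 (operand ≠ 0)
  ((¬x → ¬y) → ¬y): 1 > 0, so result = 0
  ¬x: Gödel ¬ of 0.5 = 0 (operand ≠ 0)
  (((¬x → ¬y) → ¬y) → ¬x): 0 ≤ 0, so result = 1
  ((((¬x → ¬y) → ¬y) → ¬x) → x): 1 > 0.5, so result = 0.5
  ¬y: Gödel ¬ of 0.5 = 0 (operand ≠ 0)
  (((((¬x → ¬y) → ¬y) → ¬x) → x) → ¬y): 0.5 > 0, so result = 0
  ((((((¬x → ¬y) → ¬y) → ¬x) → x) → ¬y) → y): 0 ≤ 0.5, so result = 1
  (((((((¬x → ¬y) → ¬y) → ¬x) → x) → ¬y) → y) → y): 1 > 0.5, so result = 0.5
Checking all 9 assignments confirms none give a value below 0.50.

0.50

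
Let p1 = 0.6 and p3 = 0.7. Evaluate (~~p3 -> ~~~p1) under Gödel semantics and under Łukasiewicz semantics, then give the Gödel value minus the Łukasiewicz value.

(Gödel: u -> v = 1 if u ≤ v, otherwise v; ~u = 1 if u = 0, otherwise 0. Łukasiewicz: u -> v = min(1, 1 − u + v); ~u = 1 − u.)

Gödel evaluation:
  ~p3: Gödel ¬ of 0.7 = 0 (operand ≠ 0)
  ~~p3: Gödel ¬ of 0 = 1 (operand is 0)
  ~p1: Gödel ¬ of 0.6 = 0 (operand ≠ 0)
  ~~p1: Gödel ¬ of 0 = 1 (operand is 0)
  ~~~p1: Gödel ¬ of 1 = 0 (operand ≠ 0)
  (~~p3 -> ~~~p1): 1 > 0, so result = 0
  Gödel value = 0
Łukasiewicz evaluation:
  ~p3: Łukasiewicz ¬ gives 1 − 0.7 = 0.3
  ~~p3: Łukasiewicz ¬ gives 1 − 0.3 = 0.7
  ~p1: Łukasiewicz ¬ gives 1 − 0.6 = 0.4
  ~~p1: Łukasiewicz ¬ gives 1 − 0.4 = 0.6
  ~~~p1: Łukasiewicz ¬ gives 1 − 0.6 = 0.4
  (~~p3 -> ~~~p1): min(1, 1 − 0.7 + 0.4) = 0.7
  Łukasiewicz value = 0.7
Difference: 0 − 0.7 = -0.70

-0.70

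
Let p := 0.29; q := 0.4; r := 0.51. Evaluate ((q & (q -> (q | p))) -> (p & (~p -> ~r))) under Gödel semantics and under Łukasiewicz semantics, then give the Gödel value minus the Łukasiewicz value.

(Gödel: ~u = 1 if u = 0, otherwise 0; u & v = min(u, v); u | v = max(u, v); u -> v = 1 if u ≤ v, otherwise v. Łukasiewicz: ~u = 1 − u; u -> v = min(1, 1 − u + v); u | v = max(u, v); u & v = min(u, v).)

-0.60

Gödel evaluation:
  (q | p) = max(0.4, 0.29) = 0.4
  (q -> (q | p)): 0.4 ≤ 0.4, so result = 1
  (q & (q -> (q | p))) = min(0.4, 1) = 0.4
  ~p: Gödel ¬ of 0.29 = 0 (operand ≠ 0)
  ~r: Gödel ¬ of 0.51 = 0 (operand ≠ 0)
  (~p -> ~r): 0 ≤ 0, so result = 1
  (p & (~p -> ~r)) = min(0.29, 1) = 0.29
  ((q & (q -> (q | p))) -> (p & (~p -> ~r))): 0.4 > 0.29, so result = 0.29
  Gödel value = 0.29
Łukasiewicz evaluation:
  (q | p) = max(0.4, 0.29) = 0.4
  (q -> (q | p)): min(1, 1 − 0.4 + 0.4) = 1
  (q & (q -> (q | p))) = min(0.4, 1) = 0.4
  ~p: Łukasiewicz ¬ gives 1 − 0.29 = 0.71
  ~r: Łukasiewicz ¬ gives 1 − 0.51 = 0.49
  (~p -> ~r): min(1, 1 − 0.71 + 0.49) = 0.78
  (p & (~p -> ~r)) = min(0.29, 0.78) = 0.29
  ((q & (q -> (q | p))) -> (p & (~p -> ~r))): min(1, 1 − 0.4 + 0.29) = 0.89
  Łukasiewicz value = 0.89
Difference: 0.29 − 0.89 = -0.60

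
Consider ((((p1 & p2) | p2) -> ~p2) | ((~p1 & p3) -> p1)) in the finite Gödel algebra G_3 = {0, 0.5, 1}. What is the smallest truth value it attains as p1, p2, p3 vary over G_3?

The minimum is attained at p1 = 0, p2 = 0.5, p3 = 0.5:
  (p1 & p2) = min(0, 0.5) = 0
  ((p1 & p2) | p2) = max(0, 0.5) = 0.5
  ~p2: Gödel ¬ of 0.5 = 0 (operand ≠ 0)
  (((p1 & p2) | p2) -> ~p2): 0.5 > 0, so result = 0
  ~p1: Gödel ¬ of 0 = 1 (operand is 0)
  (~p1 & p3) = min(1, 0.5) = 0.5
  ((~p1 & p3) -> p1): 0.5 > 0, so result = 0
  ((((p1 & p2) | p2) -> ~p2) | ((~p1 & p3) -> p1)) = max(0, 0) = 0
Checking all 27 assignments confirms none give a value below 0.00.

0.00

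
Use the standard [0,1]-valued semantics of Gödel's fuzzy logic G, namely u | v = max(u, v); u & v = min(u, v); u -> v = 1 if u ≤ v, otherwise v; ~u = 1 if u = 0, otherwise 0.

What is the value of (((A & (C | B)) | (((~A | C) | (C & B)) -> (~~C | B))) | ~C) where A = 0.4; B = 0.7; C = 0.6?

(C | B) = max(0.6, 0.7) = 0.7
(A & (C | B)) = min(0.4, 0.7) = 0.4
~A: Gödel ¬ of 0.4 = 0 (operand ≠ 0)
(~A | C) = max(0, 0.6) = 0.6
(C & B) = min(0.6, 0.7) = 0.6
((~A | C) | (C & B)) = max(0.6, 0.6) = 0.6
~C: Gödel ¬ of 0.6 = 0 (operand ≠ 0)
~~C: Gödel ¬ of 0 = 1 (operand is 0)
(~~C | B) = max(1, 0.7) = 1
(((~A | C) | (C & B)) -> (~~C | B)): 0.6 ≤ 1, so result = 1
((A & (C | B)) | (((~A | C) | (C & B)) -> (~~C | B))) = max(0.4, 1) = 1
~C: Gödel ¬ of 0.6 = 0 (operand ≠ 0)
(((A & (C | B)) | (((~A | C) | (C & B)) -> (~~C | B))) | ~C) = max(1, 0) = 1

1.00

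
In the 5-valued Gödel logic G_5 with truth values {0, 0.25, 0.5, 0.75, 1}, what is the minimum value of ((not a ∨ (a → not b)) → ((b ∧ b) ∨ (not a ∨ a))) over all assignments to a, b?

0.25

The minimum is attained at a = 0.25, b = 0:
  not a: Gödel ¬ of 0.25 = 0 (operand ≠ 0)
  not b: Gödel ¬ of 0 = 1 (operand is 0)
  (a → not b): 0.25 ≤ 1, so result = 1
  (not a ∨ (a → not b)) = max(0, 1) = 1
  (b ∧ b) = min(0, 0) = 0
  not a: Gödel ¬ of 0.25 = 0 (operand ≠ 0)
  (not a ∨ a) = max(0, 0.25) = 0.25
  ((b ∧ b) ∨ (not a ∨ a)) = max(0, 0.25) = 0.25
  ((not a ∨ (a → not b)) → ((b ∧ b) ∨ (not a ∨ a))): 1 > 0.25, so result = 0.25
Checking all 25 assignments confirms none give a value below 0.25.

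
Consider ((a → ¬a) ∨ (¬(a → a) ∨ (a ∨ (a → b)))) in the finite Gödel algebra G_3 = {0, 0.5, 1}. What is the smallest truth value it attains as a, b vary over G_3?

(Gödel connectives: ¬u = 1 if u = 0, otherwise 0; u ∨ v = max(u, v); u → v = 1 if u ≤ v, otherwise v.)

0.50

The minimum is attained at a = 0.5, b = 0:
  ¬a: Gödel ¬ of 0.5 = 0 (operand ≠ 0)
  (a → ¬a): 0.5 > 0, so result = 0
  (a → a): 0.5 ≤ 0.5, so result = 1
  ¬(a → a): Gödel ¬ of 1 = 0 (operand ≠ 0)
  (a → b): 0.5 > 0, so result = 0
  (a ∨ (a → b)) = max(0.5, 0) = 0.5
  (¬(a → a) ∨ (a ∨ (a → b))) = max(0, 0.5) = 0.5
  ((a → ¬a) ∨ (¬(a → a) ∨ (a ∨ (a → b)))) = max(0, 0.5) = 0.5
Checking all 9 assignments confirms none give a value below 0.50.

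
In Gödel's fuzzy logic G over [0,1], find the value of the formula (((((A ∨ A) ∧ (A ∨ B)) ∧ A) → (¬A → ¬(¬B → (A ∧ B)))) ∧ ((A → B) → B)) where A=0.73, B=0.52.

(A ∨ A) = max(0.73, 0.73) = 0.73
(A ∨ B) = max(0.73, 0.52) = 0.73
((A ∨ A) ∧ (A ∨ B)) = min(0.73, 0.73) = 0.73
(((A ∨ A) ∧ (A ∨ B)) ∧ A) = min(0.73, 0.73) = 0.73
¬A: Gödel ¬ of 0.73 = 0 (operand ≠ 0)
¬B: Gödel ¬ of 0.52 = 0 (operand ≠ 0)
(A ∧ B) = min(0.73, 0.52) = 0.52
(¬B → (A ∧ B)): 0 ≤ 0.52, so result = 1
¬(¬B → (A ∧ B)): Gödel ¬ of 1 = 0 (operand ≠ 0)
(¬A → ¬(¬B → (A ∧ B))): 0 ≤ 0, so result = 1
((((A ∨ A) ∧ (A ∨ B)) ∧ A) → (¬A → ¬(¬B → (A ∧ B)))): 0.73 ≤ 1, so result = 1
(A → B): 0.73 > 0.52, so result = 0.52
((A → B) → B): 0.52 ≤ 0.52, so result = 1
(((((A ∨ A) ∧ (A ∨ B)) ∧ A) → (¬A → ¬(¬B → (A ∧ B)))) ∧ ((A → B) → B)) = min(1, 1) = 1

1.00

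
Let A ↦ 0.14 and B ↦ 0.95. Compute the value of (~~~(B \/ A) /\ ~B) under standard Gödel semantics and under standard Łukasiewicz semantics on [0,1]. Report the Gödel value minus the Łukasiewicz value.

-0.05

Gödel evaluation:
  (B \/ A) = max(0.95, 0.14) = 0.95
  ~(B \/ A): Gödel ¬ of 0.95 = 0 (operand ≠ 0)
  ~~(B \/ A): Gödel ¬ of 0 = 1 (operand is 0)
  ~~~(B \/ A): Gödel ¬ of 1 = 0 (operand ≠ 0)
  ~B: Gödel ¬ of 0.95 = 0 (operand ≠ 0)
  (~~~(B \/ A) /\ ~B) = min(0, 0) = 0
  Gödel value = 0
Łukasiewicz evaluation:
  (B \/ A) = max(0.95, 0.14) = 0.95
  ~(B \/ A): Łukasiewicz ¬ gives 1 − 0.95 = 0.05
  ~~(B \/ A): Łukasiewicz ¬ gives 1 − 0.05 = 0.95
  ~~~(B \/ A): Łukasiewicz ¬ gives 1 − 0.95 = 0.05
  ~B: Łukasiewicz ¬ gives 1 − 0.95 = 0.05
  (~~~(B \/ A) /\ ~B) = min(0.05, 0.05) = 0.05
  Łukasiewicz value = 0.05
Difference: 0 − 0.05 = -0.05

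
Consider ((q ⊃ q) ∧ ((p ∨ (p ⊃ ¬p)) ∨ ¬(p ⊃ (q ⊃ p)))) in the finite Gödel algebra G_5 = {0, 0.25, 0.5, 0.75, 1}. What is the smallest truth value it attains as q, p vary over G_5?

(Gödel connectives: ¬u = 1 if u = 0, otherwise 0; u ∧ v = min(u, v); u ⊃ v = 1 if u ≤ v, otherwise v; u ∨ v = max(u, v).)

0.25

The minimum is attained at q = 0, p = 0.25:
  (q ⊃ q): 0 ≤ 0, so result = 1
  ¬p: Gödel ¬ of 0.25 = 0 (operand ≠ 0)
  (p ⊃ ¬p): 0.25 > 0, so result = 0
  (p ∨ (p ⊃ ¬p)) = max(0.25, 0) = 0.25
  (q ⊃ p): 0 ≤ 0.25, so result = 1
  (p ⊃ (q ⊃ p)): 0.25 ≤ 1, so result = 1
  ¬(p ⊃ (q ⊃ p)): Gödel ¬ of 1 = 0 (operand ≠ 0)
  ((p ∨ (p ⊃ ¬p)) ∨ ¬(p ⊃ (q ⊃ p))) = max(0.25, 0) = 0.25
  ((q ⊃ q) ∧ ((p ∨ (p ⊃ ¬p)) ∨ ¬(p ⊃ (q ⊃ p)))) = min(1, 0.25) = 0.25
Checking all 25 assignments confirms none give a value below 0.25.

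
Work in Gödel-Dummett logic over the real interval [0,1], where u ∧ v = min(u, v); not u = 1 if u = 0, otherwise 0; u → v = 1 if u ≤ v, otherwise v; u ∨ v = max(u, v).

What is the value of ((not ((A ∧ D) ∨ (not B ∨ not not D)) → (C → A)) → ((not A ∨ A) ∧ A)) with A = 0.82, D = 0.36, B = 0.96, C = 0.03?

0.82

(A ∧ D) = min(0.82, 0.36) = 0.36
not B: Gödel ¬ of 0.96 = 0 (operand ≠ 0)
not D: Gödel ¬ of 0.36 = 0 (operand ≠ 0)
not not D: Gödel ¬ of 0 = 1 (operand is 0)
(not B ∨ not not D) = max(0, 1) = 1
((A ∧ D) ∨ (not B ∨ not not D)) = max(0.36, 1) = 1
not ((A ∧ D) ∨ (not B ∨ not not D)): Gödel ¬ of 1 = 0 (operand ≠ 0)
(C → A): 0.03 ≤ 0.82, so result = 1
(not ((A ∧ D) ∨ (not B ∨ not not D)) → (C → A)): 0 ≤ 1, so result = 1
not A: Gödel ¬ of 0.82 = 0 (operand ≠ 0)
(not A ∨ A) = max(0, 0.82) = 0.82
((not A ∨ A) ∧ A) = min(0.82, 0.82) = 0.82
((not ((A ∧ D) ∨ (not B ∨ not not D)) → (C → A)) → ((not A ∨ A) ∧ A)): 1 > 0.82, so result = 0.82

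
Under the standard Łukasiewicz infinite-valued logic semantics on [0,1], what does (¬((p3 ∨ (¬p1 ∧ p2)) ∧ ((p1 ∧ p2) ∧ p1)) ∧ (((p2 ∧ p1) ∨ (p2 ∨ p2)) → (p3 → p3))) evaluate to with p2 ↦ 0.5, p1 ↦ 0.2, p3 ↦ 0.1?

0.80

¬p1: Łukasiewicz ¬ gives 1 − 0.2 = 0.8
(¬p1 ∧ p2) = min(0.8, 0.5) = 0.5
(p3 ∨ (¬p1 ∧ p2)) = max(0.1, 0.5) = 0.5
(p1 ∧ p2) = min(0.2, 0.5) = 0.2
((p1 ∧ p2) ∧ p1) = min(0.2, 0.2) = 0.2
((p3 ∨ (¬p1 ∧ p2)) ∧ ((p1 ∧ p2) ∧ p1)) = min(0.5, 0.2) = 0.2
¬((p3 ∨ (¬p1 ∧ p2)) ∧ ((p1 ∧ p2) ∧ p1)): Łukasiewicz ¬ gives 1 − 0.2 = 0.8
(p2 ∧ p1) = min(0.5, 0.2) = 0.2
(p2 ∨ p2) = max(0.5, 0.5) = 0.5
((p2 ∧ p1) ∨ (p2 ∨ p2)) = max(0.2, 0.5) = 0.5
(p3 → p3): min(1, 1 − 0.1 + 0.1) = 1
(((p2 ∧ p1) ∨ (p2 ∨ p2)) → (p3 → p3)): min(1, 1 − 0.5 + 1) = 1
(¬((p3 ∨ (¬p1 ∧ p2)) ∧ ((p1 ∧ p2) ∧ p1)) ∧ (((p2 ∧ p1) ∨ (p2 ∨ p2)) → (p3 → p3))) = min(0.8, 1) = 0.8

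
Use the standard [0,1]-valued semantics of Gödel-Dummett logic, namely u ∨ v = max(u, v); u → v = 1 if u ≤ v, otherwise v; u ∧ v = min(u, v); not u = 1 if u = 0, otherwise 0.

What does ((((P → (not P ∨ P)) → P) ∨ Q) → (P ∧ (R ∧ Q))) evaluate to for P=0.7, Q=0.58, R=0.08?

0.08

not P: Gödel ¬ of 0.7 = 0 (operand ≠ 0)
(not P ∨ P) = max(0, 0.7) = 0.7
(P → (not P ∨ P)): 0.7 ≤ 0.7, so result = 1
((P → (not P ∨ P)) → P): 1 > 0.7, so result = 0.7
(((P → (not P ∨ P)) → P) ∨ Q) = max(0.7, 0.58) = 0.7
(R ∧ Q) = min(0.08, 0.58) = 0.08
(P ∧ (R ∧ Q)) = min(0.7, 0.08) = 0.08
((((P → (not P ∨ P)) → P) ∨ Q) → (P ∧ (R ∧ Q))): 0.7 > 0.08, so result = 0.08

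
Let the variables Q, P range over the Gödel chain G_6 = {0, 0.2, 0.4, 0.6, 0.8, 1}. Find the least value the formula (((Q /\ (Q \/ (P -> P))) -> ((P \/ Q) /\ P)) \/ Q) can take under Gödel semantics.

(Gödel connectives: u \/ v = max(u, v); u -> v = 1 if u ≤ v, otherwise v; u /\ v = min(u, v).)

0.20

The minimum is attained at Q = 0.2, P = 0:
  (P -> P): 0 ≤ 0, so result = 1
  (Q \/ (P -> P)) = max(0.2, 1) = 1
  (Q /\ (Q \/ (P -> P))) = min(0.2, 1) = 0.2
  (P \/ Q) = max(0, 0.2) = 0.2
  ((P \/ Q) /\ P) = min(0.2, 0) = 0
  ((Q /\ (Q \/ (P -> P))) -> ((P \/ Q) /\ P)): 0.2 > 0, so result = 0
  (((Q /\ (Q \/ (P -> P))) -> ((P \/ Q) /\ P)) \/ Q) = max(0, 0.2) = 0.2
Checking all 36 assignments confirms none give a value below 0.20.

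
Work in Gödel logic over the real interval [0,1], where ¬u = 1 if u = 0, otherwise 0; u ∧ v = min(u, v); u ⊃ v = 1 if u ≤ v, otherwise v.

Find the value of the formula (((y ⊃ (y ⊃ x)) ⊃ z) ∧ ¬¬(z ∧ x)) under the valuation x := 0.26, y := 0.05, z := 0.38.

0.38

(y ⊃ x): 0.05 ≤ 0.26, so result = 1
(y ⊃ (y ⊃ x)): 0.05 ≤ 1, so result = 1
((y ⊃ (y ⊃ x)) ⊃ z): 1 > 0.38, so result = 0.38
(z ∧ x) = min(0.38, 0.26) = 0.26
¬(z ∧ x): Gödel ¬ of 0.26 = 0 (operand ≠ 0)
¬¬(z ∧ x): Gödel ¬ of 0 = 1 (operand is 0)
(((y ⊃ (y ⊃ x)) ⊃ z) ∧ ¬¬(z ∧ x)) = min(0.38, 1) = 0.38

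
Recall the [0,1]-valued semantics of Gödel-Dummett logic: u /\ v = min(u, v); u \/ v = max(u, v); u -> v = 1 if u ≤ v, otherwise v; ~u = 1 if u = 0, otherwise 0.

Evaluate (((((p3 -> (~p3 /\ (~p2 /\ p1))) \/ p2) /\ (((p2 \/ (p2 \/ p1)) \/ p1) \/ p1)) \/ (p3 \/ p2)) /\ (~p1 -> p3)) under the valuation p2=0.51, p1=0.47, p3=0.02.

0.51

~p3: Gödel ¬ of 0.02 = 0 (operand ≠ 0)
~p2: Gödel ¬ of 0.51 = 0 (operand ≠ 0)
(~p2 /\ p1) = min(0, 0.47) = 0
(~p3 /\ (~p2 /\ p1)) = min(0, 0) = 0
(p3 -> (~p3 /\ (~p2 /\ p1))): 0.02 > 0, so result = 0
((p3 -> (~p3 /\ (~p2 /\ p1))) \/ p2) = max(0, 0.51) = 0.51
(p2 \/ p1) = max(0.51, 0.47) = 0.51
(p2 \/ (p2 \/ p1)) = max(0.51, 0.51) = 0.51
((p2 \/ (p2 \/ p1)) \/ p1) = max(0.51, 0.47) = 0.51
(((p2 \/ (p2 \/ p1)) \/ p1) \/ p1) = max(0.51, 0.47) = 0.51
(((p3 -> (~p3 /\ (~p2 /\ p1))) \/ p2) /\ (((p2 \/ (p2 \/ p1)) \/ p1) \/ p1)) = min(0.51, 0.51) = 0.51
(p3 \/ p2) = max(0.02, 0.51) = 0.51
((((p3 -> (~p3 /\ (~p2 /\ p1))) \/ p2) /\ (((p2 \/ (p2 \/ p1)) \/ p1) \/ p1)) \/ (p3 \/ p2)) = max(0.51, 0.51) = 0.51
~p1: Gödel ¬ of 0.47 = 0 (operand ≠ 0)
(~p1 -> p3): 0 ≤ 0.02, so result = 1
(((((p3 -> (~p3 /\ (~p2 /\ p1))) \/ p2) /\ (((p2 \/ (p2 \/ p1)) \/ p1) \/ p1)) \/ (p3 \/ p2)) /\ (~p1 -> p3)) = min(0.51, 1) = 0.51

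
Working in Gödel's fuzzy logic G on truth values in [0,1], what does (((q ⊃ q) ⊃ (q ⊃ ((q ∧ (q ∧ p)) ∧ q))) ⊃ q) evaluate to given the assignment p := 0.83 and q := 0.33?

0.33

(q ⊃ q): 0.33 ≤ 0.33, so result = 1
(q ∧ p) = min(0.33, 0.83) = 0.33
(q ∧ (q ∧ p)) = min(0.33, 0.33) = 0.33
((q ∧ (q ∧ p)) ∧ q) = min(0.33, 0.33) = 0.33
(q ⊃ ((q ∧ (q ∧ p)) ∧ q)): 0.33 ≤ 0.33, so result = 1
((q ⊃ q) ⊃ (q ⊃ ((q ∧ (q ∧ p)) ∧ q))): 1 ≤ 1, so result = 1
(((q ⊃ q) ⊃ (q ⊃ ((q ∧ (q ∧ p)) ∧ q))) ⊃ q): 1 > 0.33, so result = 0.33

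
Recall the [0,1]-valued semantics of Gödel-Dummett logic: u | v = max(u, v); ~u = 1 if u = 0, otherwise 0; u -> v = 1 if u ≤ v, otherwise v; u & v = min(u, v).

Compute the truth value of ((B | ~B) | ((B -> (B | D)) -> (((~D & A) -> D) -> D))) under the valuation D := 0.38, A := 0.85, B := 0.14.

0.38

~B: Gödel ¬ of 0.14 = 0 (operand ≠ 0)
(B | ~B) = max(0.14, 0) = 0.14
(B | D) = max(0.14, 0.38) = 0.38
(B -> (B | D)): 0.14 ≤ 0.38, so result = 1
~D: Gödel ¬ of 0.38 = 0 (operand ≠ 0)
(~D & A) = min(0, 0.85) = 0
((~D & A) -> D): 0 ≤ 0.38, so result = 1
(((~D & A) -> D) -> D): 1 > 0.38, so result = 0.38
((B -> (B | D)) -> (((~D & A) -> D) -> D)): 1 > 0.38, so result = 0.38
((B | ~B) | ((B -> (B | D)) -> (((~D & A) -> D) -> D))) = max(0.14, 0.38) = 0.38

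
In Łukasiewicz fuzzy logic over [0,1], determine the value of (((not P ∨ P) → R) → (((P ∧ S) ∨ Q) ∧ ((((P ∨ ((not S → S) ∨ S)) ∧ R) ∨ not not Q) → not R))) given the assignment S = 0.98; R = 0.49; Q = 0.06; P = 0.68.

0.87

not P: Łukasiewicz ¬ gives 1 − 0.68 = 0.32
(not P ∨ P) = max(0.32, 0.68) = 0.68
((not P ∨ P) → R): min(1, 1 − 0.68 + 0.49) = 0.81
(P ∧ S) = min(0.68, 0.98) = 0.68
((P ∧ S) ∨ Q) = max(0.68, 0.06) = 0.68
not S: Łukasiewicz ¬ gives 1 − 0.98 = 0.02
(not S → S): min(1, 1 − 0.02 + 0.98) = 1
((not S → S) ∨ S) = max(1, 0.98) = 1
(P ∨ ((not S → S) ∨ S)) = max(0.68, 1) = 1
((P ∨ ((not S → S) ∨ S)) ∧ R) = min(1, 0.49) = 0.49
not Q: Łukasiewicz ¬ gives 1 − 0.06 = 0.94
not not Q: Łukasiewicz ¬ gives 1 − 0.94 = 0.06
(((P ∨ ((not S → S) ∨ S)) ∧ R) ∨ not not Q) = max(0.49, 0.06) = 0.49
not R: Łukasiewicz ¬ gives 1 − 0.49 = 0.51
((((P ∨ ((not S → S) ∨ S)) ∧ R) ∨ not not Q) → not R): min(1, 1 − 0.49 + 0.51) = 1
(((P ∧ S) ∨ Q) ∧ ((((P ∨ ((not S → S) ∨ S)) ∧ R) ∨ not not Q) → not R)) = min(0.68, 1) = 0.68
(((not P ∨ P) → R) → (((P ∧ S) ∨ Q) ∧ ((((P ∨ ((not S → S) ∨ S)) ∧ R) ∨ not not Q) → not R))): min(1, 1 − 0.81 + 0.68) = 0.87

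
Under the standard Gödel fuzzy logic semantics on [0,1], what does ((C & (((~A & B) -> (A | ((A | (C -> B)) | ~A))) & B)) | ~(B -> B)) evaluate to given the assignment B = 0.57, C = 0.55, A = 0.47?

0.55

~A: Gödel ¬ of 0.47 = 0 (operand ≠ 0)
(~A & B) = min(0, 0.57) = 0
(C -> B): 0.55 ≤ 0.57, so result = 1
(A | (C -> B)) = max(0.47, 1) = 1
~A: Gödel ¬ of 0.47 = 0 (operand ≠ 0)
((A | (C -> B)) | ~A) = max(1, 0) = 1
(A | ((A | (C -> B)) | ~A)) = max(0.47, 1) = 1
((~A & B) -> (A | ((A | (C -> B)) | ~A))): 0 ≤ 1, so result = 1
(((~A & B) -> (A | ((A | (C -> B)) | ~A))) & B) = min(1, 0.57) = 0.57
(C & (((~A & B) -> (A | ((A | (C -> B)) | ~A))) & B)) = min(0.55, 0.57) = 0.55
(B -> B): 0.57 ≤ 0.57, so result = 1
~(B -> B): Gödel ¬ of 1 = 0 (operand ≠ 0)
((C & (((~A & B) -> (A | ((A | (C -> B)) | ~A))) & B)) | ~(B -> B)) = max(0.55, 0) = 0.55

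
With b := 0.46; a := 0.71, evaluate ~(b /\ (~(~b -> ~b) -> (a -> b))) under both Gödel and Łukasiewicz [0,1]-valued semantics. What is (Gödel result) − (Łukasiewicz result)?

-0.54

Gödel evaluation:
  ~b: Gödel ¬ of 0.46 = 0 (operand ≠ 0)
  ~b: Gödel ¬ of 0.46 = 0 (operand ≠ 0)
  (~b -> ~b): 0 ≤ 0, so result = 1
  ~(~b -> ~b): Gödel ¬ of 1 = 0 (operand ≠ 0)
  (a -> b): 0.71 > 0.46, so result = 0.46
  (~(~b -> ~b) -> (a -> b)): 0 ≤ 0.46, so result = 1
  (b /\ (~(~b -> ~b) -> (a -> b))) = min(0.46, 1) = 0.46
  ~(b /\ (~(~b -> ~b) -> (a -> b))): Gödel ¬ of 0.46 = 0 (operand ≠ 0)
  Gödel value = 0
Łukasiewicz evaluation:
  ~b: Łukasiewicz ¬ gives 1 − 0.46 = 0.54
  ~b: Łukasiewicz ¬ gives 1 − 0.46 = 0.54
  (~b -> ~b): min(1, 1 − 0.54 + 0.54) = 1
  ~(~b -> ~b): Łukasiewicz ¬ gives 1 − 1 = 0
  (a -> b): min(1, 1 − 0.71 + 0.46) = 0.75
  (~(~b -> ~b) -> (a -> b)): min(1, 1 − 0 + 0.75) = 1
  (b /\ (~(~b -> ~b) -> (a -> b))) = min(0.46, 1) = 0.46
  ~(b /\ (~(~b -> ~b) -> (a -> b))): Łukasiewicz ¬ gives 1 − 0.46 = 0.54
  Łukasiewicz value = 0.54
Difference: 0 − 0.54 = -0.54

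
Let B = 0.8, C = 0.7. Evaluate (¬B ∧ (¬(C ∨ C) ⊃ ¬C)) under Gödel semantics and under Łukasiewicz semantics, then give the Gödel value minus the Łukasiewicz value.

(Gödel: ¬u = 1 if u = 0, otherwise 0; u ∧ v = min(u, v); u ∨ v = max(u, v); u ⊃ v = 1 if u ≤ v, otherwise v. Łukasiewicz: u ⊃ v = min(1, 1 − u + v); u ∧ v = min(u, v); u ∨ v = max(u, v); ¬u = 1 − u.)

Gödel evaluation:
  ¬B: Gödel ¬ of 0.8 = 0 (operand ≠ 0)
  (C ∨ C) = max(0.7, 0.7) = 0.7
  ¬(C ∨ C): Gödel ¬ of 0.7 = 0 (operand ≠ 0)
  ¬C: Gödel ¬ of 0.7 = 0 (operand ≠ 0)
  (¬(C ∨ C) ⊃ ¬C): 0 ≤ 0, so result = 1
  (¬B ∧ (¬(C ∨ C) ⊃ ¬C)) = min(0, 1) = 0
  Gödel value = 0
Łukasiewicz evaluation:
  ¬B: Łukasiewicz ¬ gives 1 − 0.8 = 0.2
  (C ∨ C) = max(0.7, 0.7) = 0.7
  ¬(C ∨ C): Łukasiewicz ¬ gives 1 − 0.7 = 0.3
  ¬C: Łukasiewicz ¬ gives 1 − 0.7 = 0.3
  (¬(C ∨ C) ⊃ ¬C): min(1, 1 − 0.3 + 0.3) = 1
  (¬B ∧ (¬(C ∨ C) ⊃ ¬C)) = min(0.2, 1) = 0.2
  Łukasiewicz value = 0.2
Difference: 0 − 0.2 = -0.20

-0.20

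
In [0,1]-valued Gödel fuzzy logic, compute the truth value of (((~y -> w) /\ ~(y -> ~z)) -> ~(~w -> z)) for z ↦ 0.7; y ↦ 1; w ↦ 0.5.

0.00

~y: Gödel ¬ of 1 = 0 (operand ≠ 0)
(~y -> w): 0 ≤ 0.5, so result = 1
~z: Gödel ¬ of 0.7 = 0 (operand ≠ 0)
(y -> ~z): 1 > 0, so result = 0
~(y -> ~z): Gödel ¬ of 0 = 1 (operand is 0)
((~y -> w) /\ ~(y -> ~z)) = min(1, 1) = 1
~w: Gödel ¬ of 0.5 = 0 (operand ≠ 0)
(~w -> z): 0 ≤ 0.7, so result = 1
~(~w -> z): Gödel ¬ of 1 = 0 (operand ≠ 0)
(((~y -> w) /\ ~(y -> ~z)) -> ~(~w -> z)): 1 > 0, so result = 0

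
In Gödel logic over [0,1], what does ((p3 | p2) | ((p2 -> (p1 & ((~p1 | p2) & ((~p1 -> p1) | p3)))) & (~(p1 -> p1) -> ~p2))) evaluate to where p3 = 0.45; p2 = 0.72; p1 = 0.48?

(p3 | p2) = max(0.45, 0.72) = 0.72
~p1: Gödel ¬ of 0.48 = 0 (operand ≠ 0)
(~p1 | p2) = max(0, 0.72) = 0.72
~p1: Gödel ¬ of 0.48 = 0 (operand ≠ 0)
(~p1 -> p1): 0 ≤ 0.48, so result = 1
((~p1 -> p1) | p3) = max(1, 0.45) = 1
((~p1 | p2) & ((~p1 -> p1) | p3)) = min(0.72, 1) = 0.72
(p1 & ((~p1 | p2) & ((~p1 -> p1) | p3))) = min(0.48, 0.72) = 0.48
(p2 -> (p1 & ((~p1 | p2) & ((~p1 -> p1) | p3)))): 0.72 > 0.48, so result = 0.48
(p1 -> p1): 0.48 ≤ 0.48, so result = 1
~(p1 -> p1): Gödel ¬ of 1 = 0 (operand ≠ 0)
~p2: Gödel ¬ of 0.72 = 0 (operand ≠ 0)
(~(p1 -> p1) -> ~p2): 0 ≤ 0, so result = 1
((p2 -> (p1 & ((~p1 | p2) & ((~p1 -> p1) | p3)))) & (~(p1 -> p1) -> ~p2)) = min(0.48, 1) = 0.48
((p3 | p2) | ((p2 -> (p1 & ((~p1 | p2) & ((~p1 -> p1) | p3)))) & (~(p1 -> p1) -> ~p2))) = max(0.72, 0.48) = 0.72

0.72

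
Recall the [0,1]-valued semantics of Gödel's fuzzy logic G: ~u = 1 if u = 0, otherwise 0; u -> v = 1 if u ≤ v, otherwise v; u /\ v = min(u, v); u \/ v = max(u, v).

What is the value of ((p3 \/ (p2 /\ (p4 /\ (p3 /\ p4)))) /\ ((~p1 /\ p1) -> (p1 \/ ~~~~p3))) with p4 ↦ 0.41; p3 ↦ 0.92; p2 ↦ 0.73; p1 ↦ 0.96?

(p3 /\ p4) = min(0.92, 0.41) = 0.41
(p4 /\ (p3 /\ p4)) = min(0.41, 0.41) = 0.41
(p2 /\ (p4 /\ (p3 /\ p4))) = min(0.73, 0.41) = 0.41
(p3 \/ (p2 /\ (p4 /\ (p3 /\ p4)))) = max(0.92, 0.41) = 0.92
~p1: Gödel ¬ of 0.96 = 0 (operand ≠ 0)
(~p1 /\ p1) = min(0, 0.96) = 0
~p3: Gödel ¬ of 0.92 = 0 (operand ≠ 0)
~~p3: Gödel ¬ of 0 = 1 (operand is 0)
~~~p3: Gödel ¬ of 1 = 0 (operand ≠ 0)
~~~~p3: Gödel ¬ of 0 = 1 (operand is 0)
(p1 \/ ~~~~p3) = max(0.96, 1) = 1
((~p1 /\ p1) -> (p1 \/ ~~~~p3)): 0 ≤ 1, so result = 1
((p3 \/ (p2 /\ (p4 /\ (p3 /\ p4)))) /\ ((~p1 /\ p1) -> (p1 \/ ~~~~p3))) = min(0.92, 1) = 0.92

0.92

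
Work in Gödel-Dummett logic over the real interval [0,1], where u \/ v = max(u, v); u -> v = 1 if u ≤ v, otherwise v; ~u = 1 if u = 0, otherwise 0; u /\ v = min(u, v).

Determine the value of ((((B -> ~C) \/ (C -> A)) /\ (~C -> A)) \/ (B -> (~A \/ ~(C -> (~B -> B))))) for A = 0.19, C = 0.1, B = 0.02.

~C: Gödel ¬ of 0.1 = 0 (operand ≠ 0)
(B -> ~C): 0.02 > 0, so result = 0
(C -> A): 0.1 ≤ 0.19, so result = 1
((B -> ~C) \/ (C -> A)) = max(0, 1) = 1
~C: Gödel ¬ of 0.1 = 0 (operand ≠ 0)
(~C -> A): 0 ≤ 0.19, so result = 1
(((B -> ~C) \/ (C -> A)) /\ (~C -> A)) = min(1, 1) = 1
~A: Gödel ¬ of 0.19 = 0 (operand ≠ 0)
~B: Gödel ¬ of 0.02 = 0 (operand ≠ 0)
(~B -> B): 0 ≤ 0.02, so result = 1
(C -> (~B -> B)): 0.1 ≤ 1, so result = 1
~(C -> (~B -> B)): Gödel ¬ of 1 = 0 (operand ≠ 0)
(~A \/ ~(C -> (~B -> B))) = max(0, 0) = 0
(B -> (~A \/ ~(C -> (~B -> B)))): 0.02 > 0, so result = 0
((((B -> ~C) \/ (C -> A)) /\ (~C -> A)) \/ (B -> (~A \/ ~(C -> (~B -> B))))) = max(1, 0) = 1

1.00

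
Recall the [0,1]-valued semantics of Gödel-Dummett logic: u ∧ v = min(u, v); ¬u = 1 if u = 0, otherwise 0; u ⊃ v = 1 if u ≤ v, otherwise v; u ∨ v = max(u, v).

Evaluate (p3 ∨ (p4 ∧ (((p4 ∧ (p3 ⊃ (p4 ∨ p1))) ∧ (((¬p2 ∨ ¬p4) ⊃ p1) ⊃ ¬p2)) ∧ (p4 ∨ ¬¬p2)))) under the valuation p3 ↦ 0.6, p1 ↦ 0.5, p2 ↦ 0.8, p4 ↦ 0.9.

0.60

(p4 ∨ p1) = max(0.9, 0.5) = 0.9
(p3 ⊃ (p4 ∨ p1)): 0.6 ≤ 0.9, so result = 1
(p4 ∧ (p3 ⊃ (p4 ∨ p1))) = min(0.9, 1) = 0.9
¬p2: Gödel ¬ of 0.8 = 0 (operand ≠ 0)
¬p4: Gödel ¬ of 0.9 = 0 (operand ≠ 0)
(¬p2 ∨ ¬p4) = max(0, 0) = 0
((¬p2 ∨ ¬p4) ⊃ p1): 0 ≤ 0.5, so result = 1
¬p2: Gödel ¬ of 0.8 = 0 (operand ≠ 0)
(((¬p2 ∨ ¬p4) ⊃ p1) ⊃ ¬p2): 1 > 0, so result = 0
((p4 ∧ (p3 ⊃ (p4 ∨ p1))) ∧ (((¬p2 ∨ ¬p4) ⊃ p1) ⊃ ¬p2)) = min(0.9, 0) = 0
¬p2: Gödel ¬ of 0.8 = 0 (operand ≠ 0)
¬¬p2: Gödel ¬ of 0 = 1 (operand is 0)
(p4 ∨ ¬¬p2) = max(0.9, 1) = 1
(((p4 ∧ (p3 ⊃ (p4 ∨ p1))) ∧ (((¬p2 ∨ ¬p4) ⊃ p1) ⊃ ¬p2)) ∧ (p4 ∨ ¬¬p2)) = min(0, 1) = 0
(p4 ∧ (((p4 ∧ (p3 ⊃ (p4 ∨ p1))) ∧ (((¬p2 ∨ ¬p4) ⊃ p1) ⊃ ¬p2)) ∧ (p4 ∨ ¬¬p2))) = min(0.9, 0) = 0
(p3 ∨ (p4 ∧ (((p4 ∧ (p3 ⊃ (p4 ∨ p1))) ∧ (((¬p2 ∨ ¬p4) ⊃ p1) ⊃ ¬p2)) ∧ (p4 ∨ ¬¬p2)))) = max(0.6, 0) = 0.6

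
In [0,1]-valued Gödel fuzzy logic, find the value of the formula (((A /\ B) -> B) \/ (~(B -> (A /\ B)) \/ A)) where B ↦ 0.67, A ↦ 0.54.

1.00

(A /\ B) = min(0.54, 0.67) = 0.54
((A /\ B) -> B): 0.54 ≤ 0.67, so result = 1
(A /\ B) = min(0.54, 0.67) = 0.54
(B -> (A /\ B)): 0.67 > 0.54, so result = 0.54
~(B -> (A /\ B)): Gödel ¬ of 0.54 = 0 (operand ≠ 0)
(~(B -> (A /\ B)) \/ A) = max(0, 0.54) = 0.54
(((A /\ B) -> B) \/ (~(B -> (A /\ B)) \/ A)) = max(1, 0.54) = 1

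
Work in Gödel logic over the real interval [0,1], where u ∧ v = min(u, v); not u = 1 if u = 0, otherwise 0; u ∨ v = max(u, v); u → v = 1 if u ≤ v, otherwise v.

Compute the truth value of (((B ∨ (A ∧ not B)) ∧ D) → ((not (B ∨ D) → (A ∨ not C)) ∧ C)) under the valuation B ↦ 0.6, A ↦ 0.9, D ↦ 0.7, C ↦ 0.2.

not B: Gödel ¬ of 0.6 = 0 (operand ≠ 0)
(A ∧ not B) = min(0.9, 0) = 0
(B ∨ (A ∧ not B)) = max(0.6, 0) = 0.6
((B ∨ (A ∧ not B)) ∧ D) = min(0.6, 0.7) = 0.6
(B ∨ D) = max(0.6, 0.7) = 0.7
not (B ∨ D): Gödel ¬ of 0.7 = 0 (operand ≠ 0)
not C: Gödel ¬ of 0.2 = 0 (operand ≠ 0)
(A ∨ not C) = max(0.9, 0) = 0.9
(not (B ∨ D) → (A ∨ not C)): 0 ≤ 0.9, so result = 1
((not (B ∨ D) → (A ∨ not C)) ∧ C) = min(1, 0.2) = 0.2
(((B ∨ (A ∧ not B)) ∧ D) → ((not (B ∨ D) → (A ∨ not C)) ∧ C)): 0.6 > 0.2, so result = 0.2

0.20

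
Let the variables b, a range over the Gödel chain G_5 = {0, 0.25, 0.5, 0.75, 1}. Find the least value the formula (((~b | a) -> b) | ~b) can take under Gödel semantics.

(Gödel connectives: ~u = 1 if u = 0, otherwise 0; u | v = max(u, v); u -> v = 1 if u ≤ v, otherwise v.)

0.25

The minimum is attained at b = 0.25, a = 0.5:
  ~b: Gödel ¬ of 0.25 = 0 (operand ≠ 0)
  (~b | a) = max(0, 0.5) = 0.5
  ((~b | a) -> b): 0.5 > 0.25, so result = 0.25
  ~b: Gödel ¬ of 0.25 = 0 (operand ≠ 0)
  (((~b | a) -> b) | ~b) = max(0.25, 0) = 0.25
Checking all 25 assignments confirms none give a value below 0.25.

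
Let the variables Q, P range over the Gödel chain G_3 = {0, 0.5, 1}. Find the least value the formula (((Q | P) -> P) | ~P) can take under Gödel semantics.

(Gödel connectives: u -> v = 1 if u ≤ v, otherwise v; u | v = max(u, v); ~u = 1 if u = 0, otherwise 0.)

The minimum is attained at Q = 1, P = 0.5:
  (Q | P) = max(1, 0.5) = 1
  ((Q | P) -> P): 1 > 0.5, so result = 0.5
  ~P: Gödel ¬ of 0.5 = 0 (operand ≠ 0)
  (((Q | P) -> P) | ~P) = max(0.5, 0) = 0.5
Checking all 9 assignments confirms none give a value below 0.50.

0.50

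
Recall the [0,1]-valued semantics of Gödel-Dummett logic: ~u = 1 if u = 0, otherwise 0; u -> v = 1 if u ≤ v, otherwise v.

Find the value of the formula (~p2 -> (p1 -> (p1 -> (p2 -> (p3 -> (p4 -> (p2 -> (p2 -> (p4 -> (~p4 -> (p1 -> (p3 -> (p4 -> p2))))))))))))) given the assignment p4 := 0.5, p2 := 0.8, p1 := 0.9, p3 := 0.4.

~p2: Gödel ¬ of 0.8 = 0 (operand ≠ 0)
~p4: Gödel ¬ of 0.5 = 0 (operand ≠ 0)
(p4 -> p2): 0.5 ≤ 0.8, so result = 1
(p3 -> (p4 -> p2)): 0.4 ≤ 1, so result = 1
(p1 -> (p3 -> (p4 -> p2))): 0.9 ≤ 1, so result = 1
(~p4 -> (p1 -> (p3 -> (p4 -> p2)))): 0 ≤ 1, so result = 1
(p4 -> (~p4 -> (p1 -> (p3 -> (p4 -> p2))))): 0.5 ≤ 1, so result = 1
(p2 -> (p4 -> (~p4 -> (p1 -> (p3 -> (p4 -> p2)))))): 0.8 ≤ 1, so result = 1
(p2 -> (p2 -> (p4 -> (~p4 -> (p1 -> (p3 -> (p4 -> p2))))))): 0.8 ≤ 1, so result = 1
(p4 -> (p2 -> (p2 -> (p4 -> (~p4 -> (p1 -> (p3 -> (p4 -> p2)))))))): 0.5 ≤ 1, so result = 1
(p3 -> (p4 -> (p2 -> (p2 -> (p4 -> (~p4 -> (p1 -> (p3 -> (p4 -> p2))))))))): 0.4 ≤ 1, so result = 1
(p2 -> (p3 -> (p4 -> (p2 -> (p2 -> (p4 -> (~p4 -> (p1 -> (p3 -> (p4 -> p2)))))))))): 0.8 ≤ 1, so result = 1
(p1 -> (p2 -> (p3 -> (p4 -> (p2 -> (p2 -> (p4 -> (~p4 -> (p1 -> (p3 -> (p4 -> p2))))))))))): 0.9 ≤ 1, so result = 1
(p1 -> (p1 -> (p2 -> (p3 -> (p4 -> (p2 -> (p2 -> (p4 -> (~p4 -> (p1 -> (p3 -> (p4 -> p2)))))))))))): 0.9 ≤ 1, so result = 1
(~p2 -> (p1 -> (p1 -> (p2 -> (p3 -> (p4 -> (p2 -> (p2 -> (p4 -> (~p4 -> (p1 -> (p3 -> (p4 -> p2))))))))))))): 0 ≤ 1, so result = 1

1.00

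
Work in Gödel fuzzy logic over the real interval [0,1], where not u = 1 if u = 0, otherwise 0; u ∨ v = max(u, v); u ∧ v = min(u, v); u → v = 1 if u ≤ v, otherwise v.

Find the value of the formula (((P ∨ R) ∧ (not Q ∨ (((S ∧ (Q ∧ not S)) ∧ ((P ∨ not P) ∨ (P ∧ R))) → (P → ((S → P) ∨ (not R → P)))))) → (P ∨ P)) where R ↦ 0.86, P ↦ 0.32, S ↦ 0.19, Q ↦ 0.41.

0.32

(P ∨ R) = max(0.32, 0.86) = 0.86
not Q: Gödel ¬ of 0.41 = 0 (operand ≠ 0)
not S: Gödel ¬ of 0.19 = 0 (operand ≠ 0)
(Q ∧ not S) = min(0.41, 0) = 0
(S ∧ (Q ∧ not S)) = min(0.19, 0) = 0
not P: Gödel ¬ of 0.32 = 0 (operand ≠ 0)
(P ∨ not P) = max(0.32, 0) = 0.32
(P ∧ R) = min(0.32, 0.86) = 0.32
((P ∨ not P) ∨ (P ∧ R)) = max(0.32, 0.32) = 0.32
((S ∧ (Q ∧ not S)) ∧ ((P ∨ not P) ∨ (P ∧ R))) = min(0, 0.32) = 0
(S → P): 0.19 ≤ 0.32, so result = 1
not R: Gödel ¬ of 0.86 = 0 (operand ≠ 0)
(not R → P): 0 ≤ 0.32, so result = 1
((S → P) ∨ (not R → P)) = max(1, 1) = 1
(P → ((S → P) ∨ (not R → P))): 0.32 ≤ 1, so result = 1
(((S ∧ (Q ∧ not S)) ∧ ((P ∨ not P) ∨ (P ∧ R))) → (P → ((S → P) ∨ (not R → P)))): 0 ≤ 1, so result = 1
(not Q ∨ (((S ∧ (Q ∧ not S)) ∧ ((P ∨ not P) ∨ (P ∧ R))) → (P → ((S → P) ∨ (not R → P))))) = max(0, 1) = 1
((P ∨ R) ∧ (not Q ∨ (((S ∧ (Q ∧ not S)) ∧ ((P ∨ not P) ∨ (P ∧ R))) → (P → ((S → P) ∨ (not R → P)))))) = min(0.86, 1) = 0.86
(P ∨ P) = max(0.32, 0.32) = 0.32
(((P ∨ R) ∧ (not Q ∨ (((S ∧ (Q ∧ not S)) ∧ ((P ∨ not P) ∨ (P ∧ R))) → (P → ((S → P) ∨ (not R → P)))))) → (P ∨ P)): 0.86 > 0.32, so result = 0.32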